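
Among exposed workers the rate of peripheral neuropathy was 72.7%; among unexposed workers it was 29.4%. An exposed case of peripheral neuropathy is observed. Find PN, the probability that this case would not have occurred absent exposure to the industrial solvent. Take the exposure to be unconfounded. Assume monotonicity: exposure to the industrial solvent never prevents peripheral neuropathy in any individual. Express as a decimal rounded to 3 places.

PN ≈ 0.596

p₁ = 0.727, p₀ = 0.294.
Under exogeneity and monotonicity, PN = (p₁ − p₀) / p₁.
PN = (0.727 − 0.294) / 0.727 = 0.433 / 0.727 ≈ 0.5956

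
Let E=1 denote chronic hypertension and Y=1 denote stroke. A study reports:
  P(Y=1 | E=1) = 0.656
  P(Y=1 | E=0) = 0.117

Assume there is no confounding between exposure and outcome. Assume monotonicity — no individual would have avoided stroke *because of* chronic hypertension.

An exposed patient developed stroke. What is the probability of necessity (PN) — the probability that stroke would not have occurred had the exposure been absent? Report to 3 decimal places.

Let p₁ = 0.656, p₀ = 0.117.
Under exogeneity and monotonicity, PN = (p₁ − p₀) / p₁.
PN = (0.656 − 0.117) / 0.656 = 0.539 / 0.656 ≈ 0.8216

PN ≈ 0.822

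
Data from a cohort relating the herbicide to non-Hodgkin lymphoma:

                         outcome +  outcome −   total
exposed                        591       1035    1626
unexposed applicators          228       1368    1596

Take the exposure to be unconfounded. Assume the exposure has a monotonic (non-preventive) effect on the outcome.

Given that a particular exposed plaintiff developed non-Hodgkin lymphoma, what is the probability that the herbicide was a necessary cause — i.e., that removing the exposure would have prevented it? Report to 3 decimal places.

PN ≈ 0.607

p₁ = P(outcome | exposed) = 591/1626 = 0.36347
p₀ = P(outcome | unexposed) = 228/1596 = 0.14286
Under exogeneity and monotonicity, PN = (p₁ − p₀) / p₁.
PN = (0.36347 − 0.14286) / 0.36347 = 0.22061 / 0.36347 ≈ 0.6070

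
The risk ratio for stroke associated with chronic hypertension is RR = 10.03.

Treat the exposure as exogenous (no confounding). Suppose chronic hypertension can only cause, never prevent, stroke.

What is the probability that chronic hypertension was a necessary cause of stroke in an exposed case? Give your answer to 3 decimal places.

Under exogeneity and monotonicity, PN = (RR − 1) / RR = 1 − 1/RR.
PN = (10.03 − 1) / 10.03 = 9.03 / 10.03 ≈ 0.9003

PN ≈ 0.900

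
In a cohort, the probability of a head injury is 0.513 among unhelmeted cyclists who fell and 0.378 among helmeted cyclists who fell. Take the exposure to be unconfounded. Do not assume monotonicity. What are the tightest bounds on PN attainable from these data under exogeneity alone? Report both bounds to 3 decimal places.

0.263 ≤ PN ≤ 1.000

Let p₁ = 0.513, p₀ = 0.378.
Under exogeneity alone the bounds on PN are max{0,(p₁−p₀)/p₁} ≤ PN ≤ min{1,(1−p₀)/p₁}.
  lower = (p₁ − p₀)/p₁ = 0.135 / 0.513 ≈ 0.2632
  upper = min{1, (1 − p₀)/p₁} = 0.622 / 0.513 ≈ 1.2125 → capped at 1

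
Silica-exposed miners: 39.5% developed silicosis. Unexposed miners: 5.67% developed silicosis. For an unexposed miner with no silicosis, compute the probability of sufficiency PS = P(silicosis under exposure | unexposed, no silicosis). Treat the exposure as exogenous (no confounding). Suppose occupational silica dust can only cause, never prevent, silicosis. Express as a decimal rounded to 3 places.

PS ≈ 0.359

p₁ = 0.395, p₀ = 0.0567.
Under exogeneity and monotonicity, PS = (p₁ − p₀) / (1 − p₀).
PS = (0.395 − 0.0567) / (1 − 0.0567) = 0.3383 / 0.9433 ≈ 0.3586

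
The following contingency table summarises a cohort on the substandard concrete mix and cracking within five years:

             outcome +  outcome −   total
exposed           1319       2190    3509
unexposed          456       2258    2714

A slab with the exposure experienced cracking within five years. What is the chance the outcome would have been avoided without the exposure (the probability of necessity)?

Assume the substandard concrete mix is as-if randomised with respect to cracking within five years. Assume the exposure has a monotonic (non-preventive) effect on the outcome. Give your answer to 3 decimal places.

p₁ = P(outcome | exposed) = 1319/3509 = 0.37589
p₀ = P(outcome | unexposed) = 456/2714 = 0.16802
Under exogeneity and monotonicity, PN = (p₁ − p₀)/p₁.
PN = (0.37589 − 0.16802) / 0.37589 ≈ 0.5530

PN ≈ 0.553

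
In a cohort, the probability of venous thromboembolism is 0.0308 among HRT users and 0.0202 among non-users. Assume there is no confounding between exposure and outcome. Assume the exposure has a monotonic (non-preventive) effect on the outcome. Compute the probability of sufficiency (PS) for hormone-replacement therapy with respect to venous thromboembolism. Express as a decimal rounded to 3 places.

PS ≈ 0.011

Let p₁ = 0.0308, p₀ = 0.0202.
Under exogeneity and monotonicity, PS = (p₁ − p₀) / (1 − p₀).
PS = (0.0308 − 0.0202) / (1 − 0.0202) = 0.0106 / 0.9798 ≈ 0.0108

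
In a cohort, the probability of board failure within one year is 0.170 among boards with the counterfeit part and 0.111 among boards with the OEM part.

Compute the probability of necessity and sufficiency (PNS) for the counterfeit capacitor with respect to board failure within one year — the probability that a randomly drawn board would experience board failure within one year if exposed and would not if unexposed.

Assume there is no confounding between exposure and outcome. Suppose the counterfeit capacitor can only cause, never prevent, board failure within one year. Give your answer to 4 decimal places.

PNS ≈ 0.0590

Let p₁ = 0.17, p₀ = 0.111.
Under exogeneity and monotonicity, PNS = p₁ − p₀.
PNS = 0.17 − 0.111 = 0.059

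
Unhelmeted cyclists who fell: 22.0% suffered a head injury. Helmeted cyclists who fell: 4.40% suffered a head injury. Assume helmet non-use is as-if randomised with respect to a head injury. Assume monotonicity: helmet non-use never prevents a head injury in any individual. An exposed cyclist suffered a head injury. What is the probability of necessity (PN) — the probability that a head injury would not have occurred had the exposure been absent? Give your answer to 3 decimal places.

p₁ = 0.22, p₀ = 0.044.
Under exogeneity and monotonicity, PN = (p₁ − p₀) / p₁.
PN = (0.22 − 0.044) / 0.22 = 0.176 / 0.22 ≈ 0.8000

PN ≈ 0.800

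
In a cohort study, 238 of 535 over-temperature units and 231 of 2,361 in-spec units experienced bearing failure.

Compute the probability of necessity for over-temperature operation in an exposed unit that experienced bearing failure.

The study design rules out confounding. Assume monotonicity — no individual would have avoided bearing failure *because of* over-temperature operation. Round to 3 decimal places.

p₁ = P(outcome | exposed) = 238/535 = 0.44486
p₀ = P(outcome | unexposed) = 231/2361 = 0.09784
Under exogeneity and monotonicity, PN = (p₁ − p₀) / p₁.
PN = (0.44486 − 0.09784) / 0.44486 = 0.34702 / 0.44486 ≈ 0.7801

PN ≈ 0.780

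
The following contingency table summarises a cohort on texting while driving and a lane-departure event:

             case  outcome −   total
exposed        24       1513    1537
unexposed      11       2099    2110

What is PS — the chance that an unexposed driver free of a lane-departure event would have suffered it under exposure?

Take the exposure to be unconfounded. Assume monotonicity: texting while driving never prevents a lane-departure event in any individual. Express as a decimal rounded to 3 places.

p₁ = P(outcome | exposed) = 24/1537 = 0.015615
p₀ = P(outcome | unexposed) = 11/2110 = 0.0052133
Under exogeneity and monotonicity, PS = (p₁ − p₀) / (1 − p₀).
PS = (0.015615 − 0.0052133) / (1 − 0.0052133) = 0.010402 / 0.99479 ≈ 0.0105

PS ≈ 0.010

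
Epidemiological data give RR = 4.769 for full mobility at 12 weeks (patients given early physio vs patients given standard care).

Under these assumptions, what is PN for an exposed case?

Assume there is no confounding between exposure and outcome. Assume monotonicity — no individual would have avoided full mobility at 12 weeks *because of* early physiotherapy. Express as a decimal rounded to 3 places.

PN ≈ 0.790

Under exogeneity and monotonicity, PN = (RR − 1) / RR = 1 − 1/RR.
PN = (4.769 − 1) / 4.769 = 3.769 / 4.769 ≈ 0.7903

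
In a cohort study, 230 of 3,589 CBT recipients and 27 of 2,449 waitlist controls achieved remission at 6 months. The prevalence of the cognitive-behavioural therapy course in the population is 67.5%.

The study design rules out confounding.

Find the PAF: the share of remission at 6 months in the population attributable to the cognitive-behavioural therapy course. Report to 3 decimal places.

PAF ≈ 0.765

p₁ = P(outcome | exposed) = 230/3589 = 0.064085
p₀ = P(outcome | unexposed) = 27/2449 = 0.011025
Overall risk P(Y=1) = π·p₁ + (1−π)·p₀ = 0.675×0.064085 + 0.325×0.011025 = 0.04684.
Under exogeneity, PAF = [P(Y=1) − p₀] / P(Y=1).
PAF = (0.04684 − 0.011025) / 0.04684 ≈ 0.7646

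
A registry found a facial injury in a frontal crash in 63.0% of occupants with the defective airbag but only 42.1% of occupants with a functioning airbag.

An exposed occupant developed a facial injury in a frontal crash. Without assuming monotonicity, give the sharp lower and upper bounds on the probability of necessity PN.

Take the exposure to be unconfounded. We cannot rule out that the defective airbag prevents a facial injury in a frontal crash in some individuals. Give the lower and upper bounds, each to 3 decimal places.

0.332 ≤ PN ≤ 0.919

p₁ = 0.63, p₀ = 0.421.
Under exogeneity alone the bounds on PN are max{0,(p₁−p₀)/p₁} ≤ PN ≤ min{1,(1−p₀)/p₁}.
  lower = (p₁ − p₀)/p₁ = 0.209 / 0.63 ≈ 0.3317
  upper = min{1, (1 − p₀)/p₁} = 0.579 / 0.63 ≈ 0.9190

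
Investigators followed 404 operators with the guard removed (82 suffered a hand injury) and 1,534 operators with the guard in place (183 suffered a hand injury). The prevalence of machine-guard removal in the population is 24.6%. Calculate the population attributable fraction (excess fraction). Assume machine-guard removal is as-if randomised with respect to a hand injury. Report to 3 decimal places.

p₁ = P(outcome | exposed) = 82/404 = 0.20297
p₀ = P(outcome | unexposed) = 183/1534 = 0.1193
Overall risk P(Y=1) = π·p₁ + (1−π)·p₀ = 0.246×0.20297 + 0.754×0.1193 = 0.13988.
Under exogeneity, PAF = [P(Y=1) − p₀] / P(Y=1).
PAF = (0.13988 − 0.1193) / 0.13988 ≈ 0.1472

PAF ≈ 0.147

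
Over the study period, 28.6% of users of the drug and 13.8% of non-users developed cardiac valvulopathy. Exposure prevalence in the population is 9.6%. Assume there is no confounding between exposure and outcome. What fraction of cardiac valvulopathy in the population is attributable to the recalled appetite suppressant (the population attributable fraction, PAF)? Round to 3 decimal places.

PAF ≈ 0.093

p₁ = 0.286, p₀ = 0.138.
Overall risk P(Y=1) = π·p₁ + (1−π)·p₀ = 0.096×0.286 + 0.904×0.138 = 0.15221.
Under exogeneity, PAF = [P(Y=1) − p₀] / P(Y=1).
PAF = (0.15221 − 0.138) / 0.15221 ≈ 0.0933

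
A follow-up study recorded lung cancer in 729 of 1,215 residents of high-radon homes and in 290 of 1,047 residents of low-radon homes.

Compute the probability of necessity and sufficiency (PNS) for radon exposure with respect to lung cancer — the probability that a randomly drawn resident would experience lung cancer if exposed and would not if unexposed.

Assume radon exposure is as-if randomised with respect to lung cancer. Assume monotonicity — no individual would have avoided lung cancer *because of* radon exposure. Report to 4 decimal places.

p₁ = P(outcome | exposed) = 729/1215 = 0.6
p₀ = P(outcome | unexposed) = 290/1047 = 0.27698
Under exogeneity and monotonicity, PNS = p₁ − p₀.
PNS = 0.6 − 0.27698 = 0.32302

PNS ≈ 0.3230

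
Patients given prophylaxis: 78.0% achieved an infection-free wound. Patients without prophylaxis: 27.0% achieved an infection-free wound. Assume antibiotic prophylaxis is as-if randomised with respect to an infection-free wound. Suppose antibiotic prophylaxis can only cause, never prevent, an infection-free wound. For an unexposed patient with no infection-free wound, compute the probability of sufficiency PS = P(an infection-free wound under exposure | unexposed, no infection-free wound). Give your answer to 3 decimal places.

p₁ = 0.78, p₀ = 0.27.
Under exogeneity and monotonicity, PS = (p₁ − p₀) / (1 − p₀).
PS = (0.78 − 0.27) / (1 − 0.27) = 0.51 / 0.73 ≈ 0.6986

PS ≈ 0.699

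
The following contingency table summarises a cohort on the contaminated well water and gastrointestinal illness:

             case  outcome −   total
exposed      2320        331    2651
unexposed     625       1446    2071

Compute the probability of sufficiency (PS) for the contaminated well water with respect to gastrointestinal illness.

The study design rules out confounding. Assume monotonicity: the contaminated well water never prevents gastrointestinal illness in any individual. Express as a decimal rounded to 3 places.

PS ≈ 0.821

p₁ = P(outcome | exposed) = 2320/2651 = 0.87514
p₀ = P(outcome | unexposed) = 625/2071 = 0.30179
Under exogeneity and monotonicity, PS = (p₁ − p₀) / (1 − p₀).
PS = (0.87514 − 0.30179) / (1 − 0.30179) = 0.57335 / 0.69821 ≈ 0.8212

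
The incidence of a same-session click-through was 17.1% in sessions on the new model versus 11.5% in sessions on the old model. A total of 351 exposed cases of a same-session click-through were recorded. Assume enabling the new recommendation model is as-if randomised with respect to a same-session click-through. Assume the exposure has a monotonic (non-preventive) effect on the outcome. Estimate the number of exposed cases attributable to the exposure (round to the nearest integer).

about 115 cases

p₁ = 0.171, p₀ = 0.115.
PN = (p₁ − p₀)/p₁ = (0.171 − 0.115) / 0.171 ≈ 0.32749.
Attributable cases ≈ PN × (exposed cases) = 0.32749 × 351 ≈ 114.95.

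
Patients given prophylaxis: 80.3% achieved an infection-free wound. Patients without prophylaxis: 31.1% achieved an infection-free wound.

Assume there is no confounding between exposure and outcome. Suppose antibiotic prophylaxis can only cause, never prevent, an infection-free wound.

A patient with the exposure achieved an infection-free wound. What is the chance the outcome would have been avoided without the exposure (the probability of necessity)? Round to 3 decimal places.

PN ≈ 0.613

p₁ = 0.803, p₀ = 0.311.
Under exogeneity and monotonicity, PN = (p₁ − p₀) / p₁.
PN = (0.803 − 0.311) / 0.803 = 0.492 / 0.803 ≈ 0.6127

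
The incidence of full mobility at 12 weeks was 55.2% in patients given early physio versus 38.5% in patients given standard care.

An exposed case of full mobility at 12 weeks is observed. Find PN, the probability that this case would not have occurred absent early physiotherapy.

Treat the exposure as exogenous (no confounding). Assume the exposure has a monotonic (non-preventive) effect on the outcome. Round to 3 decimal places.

p₁ = 0.552, p₀ = 0.385.
Under exogeneity and monotonicity, PN = (p₁ − p₀) / p₁.
PN = (0.552 − 0.385) / 0.552 = 0.167 / 0.552 ≈ 0.3025

PN ≈ 0.303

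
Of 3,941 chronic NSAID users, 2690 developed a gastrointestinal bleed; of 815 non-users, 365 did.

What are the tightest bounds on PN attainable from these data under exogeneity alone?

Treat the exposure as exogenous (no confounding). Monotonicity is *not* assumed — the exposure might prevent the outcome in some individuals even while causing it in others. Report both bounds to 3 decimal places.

0.344 ≤ PN ≤ 0.809

p₁ = P(outcome | exposed) = 2690/3941 = 0.68257
p₀ = P(outcome | unexposed) = 365/815 = 0.44785
Under exogeneity alone the bounds on PN are max{0,(p₁−p₀)/p₁} ≤ PN ≤ min{1,(1−p₀)/p₁}.
  lower = (p₁ − p₀)/p₁ = 0.23472 / 0.68257 ≈ 0.3439
  upper = min{1, (1 − p₀)/p₁} = 0.55215 / 0.68257 ≈ 0.8089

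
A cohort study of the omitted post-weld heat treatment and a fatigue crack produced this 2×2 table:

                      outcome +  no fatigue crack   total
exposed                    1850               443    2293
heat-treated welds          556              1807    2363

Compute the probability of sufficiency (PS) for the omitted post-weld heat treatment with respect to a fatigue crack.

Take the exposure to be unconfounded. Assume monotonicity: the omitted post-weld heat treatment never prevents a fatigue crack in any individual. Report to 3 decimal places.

p₁ = P(outcome | exposed) = 1850/2293 = 0.8068
p₀ = P(outcome | unexposed) = 556/2363 = 0.23529
Under exogeneity and monotonicity, PS = (p₁ − p₀)/(1 − p₀).
PS = (0.8068 − 0.23529) / 0.76471 ≈ 0.7474

PS ≈ 0.747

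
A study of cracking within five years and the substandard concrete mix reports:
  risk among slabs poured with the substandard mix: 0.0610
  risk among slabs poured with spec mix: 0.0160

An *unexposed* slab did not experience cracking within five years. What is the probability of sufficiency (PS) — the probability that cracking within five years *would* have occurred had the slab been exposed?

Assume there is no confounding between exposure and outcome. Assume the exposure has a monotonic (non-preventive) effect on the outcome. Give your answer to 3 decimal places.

PS ≈ 0.046

Let p₁ = 0.061, p₀ = 0.016.
Under exogeneity and monotonicity, PS = (p₁ − p₀) / (1 − p₀).
PS = (0.061 − 0.016) / (1 − 0.016) = 0.045 / 0.984 ≈ 0.0457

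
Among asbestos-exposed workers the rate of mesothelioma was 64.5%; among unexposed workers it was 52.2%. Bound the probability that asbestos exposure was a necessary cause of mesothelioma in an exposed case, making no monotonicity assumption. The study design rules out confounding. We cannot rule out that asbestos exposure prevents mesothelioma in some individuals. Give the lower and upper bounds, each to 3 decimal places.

p₁ = 0.645, p₀ = 0.522.
Under exogeneity alone the bounds on PN are max{0,(p₁−p₀)/p₁} ≤ PN ≤ min{1,(1−p₀)/p₁}.
  lower = (p₁ − p₀)/p₁ = 0.123 / 0.645 ≈ 0.1907
  upper = min{1, (1 − p₀)/p₁} = 0.478 / 0.645 ≈ 0.7411

0.191 ≤ PN ≤ 0.741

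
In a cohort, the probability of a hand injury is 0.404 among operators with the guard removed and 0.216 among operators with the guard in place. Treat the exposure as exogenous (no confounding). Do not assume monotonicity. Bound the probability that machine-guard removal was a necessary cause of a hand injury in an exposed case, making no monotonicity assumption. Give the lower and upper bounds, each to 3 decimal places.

Let p₁ = 0.404, p₀ = 0.216.
Under exogeneity alone the bounds on PN are max{0,(p₁−p₀)/p₁} ≤ PN ≤ min{1,(1−p₀)/p₁}.
  lower = (p₁ − p₀)/p₁ = 0.188 / 0.404 ≈ 0.4653
  upper = min{1, (1 − p₀)/p₁} = 0.784 / 0.404 ≈ 1.9406 → capped at 1

0.465 ≤ PN ≤ 1.000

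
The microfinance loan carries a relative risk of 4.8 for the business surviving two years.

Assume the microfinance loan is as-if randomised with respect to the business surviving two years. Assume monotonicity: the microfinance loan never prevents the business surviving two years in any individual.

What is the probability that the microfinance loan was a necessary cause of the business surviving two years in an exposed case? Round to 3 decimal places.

PN ≈ 0.792

Under exogeneity and monotonicity, PN = (RR − 1) / RR = 1 − 1/RR.
PN = (4.8 − 1) / 4.8 = 3.8 / 4.8 ≈ 0.7917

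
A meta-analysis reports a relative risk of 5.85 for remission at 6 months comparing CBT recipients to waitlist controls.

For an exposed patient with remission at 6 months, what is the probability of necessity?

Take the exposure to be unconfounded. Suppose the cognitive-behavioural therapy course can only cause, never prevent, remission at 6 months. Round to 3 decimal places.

Under exogeneity and monotonicity, PN = (RR − 1) / RR = 1 − 1/RR.
PN = (5.85 − 1) / 5.85 = 4.85 / 5.85 ≈ 0.8291

PN ≈ 0.829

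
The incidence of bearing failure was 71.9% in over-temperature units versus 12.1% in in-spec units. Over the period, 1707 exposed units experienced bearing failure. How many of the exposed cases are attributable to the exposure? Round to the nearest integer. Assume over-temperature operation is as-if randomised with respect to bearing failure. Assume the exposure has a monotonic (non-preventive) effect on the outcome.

p₁ = 0.719, p₀ = 0.121.
PN = (p₁ − p₀)/p₁ = (0.719 − 0.121) / 0.719 ≈ 0.83171.
Attributable cases ≈ PN × (exposed cases) = 0.83171 × 1707 ≈ 1419.73.

about 1420 cases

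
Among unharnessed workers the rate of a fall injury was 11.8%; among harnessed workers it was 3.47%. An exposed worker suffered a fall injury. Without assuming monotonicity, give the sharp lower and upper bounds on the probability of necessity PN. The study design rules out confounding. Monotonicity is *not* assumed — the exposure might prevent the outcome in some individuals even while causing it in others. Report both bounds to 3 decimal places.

0.706 ≤ PN ≤ 1.000

p₁ = 0.118, p₀ = 0.0347.
Under exogeneity alone the bounds on PN are max{0,(p₁−p₀)/p₁} ≤ PN ≤ min{1,(1−p₀)/p₁}.
  lower = (p₁ − p₀)/p₁ = 0.0833 / 0.118 ≈ 0.7059
  upper = min{1, (1 − p₀)/p₁} = 0.9653 / 0.118 ≈ 8.1805 → capped at 1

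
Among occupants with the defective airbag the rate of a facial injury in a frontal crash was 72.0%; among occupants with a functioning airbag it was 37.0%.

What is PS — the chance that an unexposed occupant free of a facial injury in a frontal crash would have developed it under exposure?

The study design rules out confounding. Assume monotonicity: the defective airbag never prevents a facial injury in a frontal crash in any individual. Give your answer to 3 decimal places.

p₁ = 0.72, p₀ = 0.37.
Under exogeneity and monotonicity, PS = (p₁ − p₀) / (1 − p₀).
PS = (0.72 − 0.37) / (1 − 0.37) = 0.35 / 0.63 ≈ 0.5556

PS ≈ 0.556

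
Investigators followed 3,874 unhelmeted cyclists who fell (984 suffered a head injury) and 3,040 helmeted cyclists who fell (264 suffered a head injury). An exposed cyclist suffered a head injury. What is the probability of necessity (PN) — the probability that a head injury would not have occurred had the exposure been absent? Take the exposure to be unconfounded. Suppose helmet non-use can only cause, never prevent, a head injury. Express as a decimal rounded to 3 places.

PN ≈ 0.658

p₁ = P(outcome | exposed) = 984/3874 = 0.254
p₀ = P(outcome | unexposed) = 264/3040 = 0.086842
Under exogeneity and monotonicity, PN = (p₁ − p₀) / p₁.
PN = (0.254 − 0.086842) / 0.254 = 0.16716 / 0.254 ≈ 0.6581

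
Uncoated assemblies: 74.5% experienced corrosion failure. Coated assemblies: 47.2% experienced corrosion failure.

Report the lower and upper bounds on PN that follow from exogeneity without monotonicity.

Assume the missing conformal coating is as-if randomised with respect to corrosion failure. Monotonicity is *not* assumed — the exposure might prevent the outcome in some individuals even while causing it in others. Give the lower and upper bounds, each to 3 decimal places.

p₁ = 0.745, p₀ = 0.472.
Under exogeneity alone the bounds on PN are max{0,(p₁−p₀)/p₁} ≤ PN ≤ min{1,(1−p₀)/p₁}.
  lower = (p₁ − p₀)/p₁ = 0.273 / 0.745 ≈ 0.3664
  upper = min{1, (1 − p₀)/p₁} = 0.528 / 0.745 ≈ 0.7087

0.366 ≤ PN ≤ 0.709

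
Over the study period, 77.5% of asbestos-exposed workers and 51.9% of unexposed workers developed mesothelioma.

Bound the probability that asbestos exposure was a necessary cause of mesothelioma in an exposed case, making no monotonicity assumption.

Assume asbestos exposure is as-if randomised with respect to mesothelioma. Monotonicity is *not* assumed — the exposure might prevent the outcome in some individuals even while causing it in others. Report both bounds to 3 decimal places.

p₁ = 0.775, p₀ = 0.519.
Under exogeneity alone the bounds on PN are max{0,(p₁−p₀)/p₁} ≤ PN ≤ min{1,(1−p₀)/p₁}.
  lower = (p₁ − p₀)/p₁ = 0.256 / 0.775 ≈ 0.3303
  upper = min{1, (1 − p₀)/p₁} = 0.481 / 0.775 ≈ 0.6206

0.330 ≤ PN ≤ 0.621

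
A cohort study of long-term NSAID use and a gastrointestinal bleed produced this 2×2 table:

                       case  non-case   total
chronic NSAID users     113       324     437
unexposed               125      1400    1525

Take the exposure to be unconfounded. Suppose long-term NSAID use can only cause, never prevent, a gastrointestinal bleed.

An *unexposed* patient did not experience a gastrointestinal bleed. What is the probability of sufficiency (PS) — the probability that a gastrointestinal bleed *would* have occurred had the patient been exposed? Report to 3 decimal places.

PS ≈ 0.192

p₁ = P(outcome | exposed) = 113/437 = 0.25858
p₀ = P(outcome | unexposed) = 125/1525 = 0.081967
Under exogeneity and monotonicity, PS = (p₁ − p₀) / (1 − p₀).
PS = (0.25858 − 0.081967) / (1 − 0.081967) = 0.17661 / 0.91803 ≈ 0.1924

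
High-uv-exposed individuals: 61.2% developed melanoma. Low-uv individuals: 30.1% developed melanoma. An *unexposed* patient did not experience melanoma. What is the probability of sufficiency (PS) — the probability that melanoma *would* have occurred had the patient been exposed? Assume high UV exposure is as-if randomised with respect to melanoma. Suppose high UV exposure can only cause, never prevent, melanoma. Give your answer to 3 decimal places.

PS ≈ 0.445

p₁ = 0.612, p₀ = 0.301.
Under exogeneity and monotonicity, PS = (p₁ − p₀) / (1 − p₀).
PS = (0.612 − 0.301) / (1 − 0.301) = 0.311 / 0.699 ≈ 0.4449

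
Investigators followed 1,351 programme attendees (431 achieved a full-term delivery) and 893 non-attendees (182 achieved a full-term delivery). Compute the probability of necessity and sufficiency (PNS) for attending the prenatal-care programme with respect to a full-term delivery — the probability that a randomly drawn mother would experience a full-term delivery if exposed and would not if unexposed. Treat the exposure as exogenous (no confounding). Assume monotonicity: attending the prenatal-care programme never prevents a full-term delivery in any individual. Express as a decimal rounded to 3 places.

PNS ≈ 0.115

p₁ = P(outcome | exposed) = 431/1351 = 0.31902
p₀ = P(outcome | unexposed) = 182/893 = 0.20381
Under exogeneity and monotonicity, PNS = p₁ − p₀.
PNS = 0.31902 − 0.20381 = 0.11522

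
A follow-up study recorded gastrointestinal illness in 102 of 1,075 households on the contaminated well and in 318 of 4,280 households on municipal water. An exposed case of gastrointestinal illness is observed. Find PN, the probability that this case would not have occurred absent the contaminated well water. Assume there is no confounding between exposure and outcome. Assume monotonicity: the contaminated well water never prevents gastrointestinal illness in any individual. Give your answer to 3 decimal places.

PN ≈ 0.217

p₁ = P(outcome | exposed) = 102/1075 = 0.094884
p₀ = P(outcome | unexposed) = 318/4280 = 0.074299
Under exogeneity and monotonicity, PN = (p₁ − p₀) / p₁.
PN = (0.094884 − 0.074299) / 0.094884 = 0.020585 / 0.094884 ≈ 0.2169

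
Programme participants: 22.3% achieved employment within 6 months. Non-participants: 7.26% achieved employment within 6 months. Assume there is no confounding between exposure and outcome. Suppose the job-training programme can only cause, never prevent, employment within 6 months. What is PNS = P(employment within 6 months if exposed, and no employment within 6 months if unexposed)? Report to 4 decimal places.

PNS ≈ 0.1504

p₁ = 0.223, p₀ = 0.0726.
Under exogeneity and monotonicity, PNS = p₁ − p₀.
PNS = 0.223 − 0.0726 = 0.1504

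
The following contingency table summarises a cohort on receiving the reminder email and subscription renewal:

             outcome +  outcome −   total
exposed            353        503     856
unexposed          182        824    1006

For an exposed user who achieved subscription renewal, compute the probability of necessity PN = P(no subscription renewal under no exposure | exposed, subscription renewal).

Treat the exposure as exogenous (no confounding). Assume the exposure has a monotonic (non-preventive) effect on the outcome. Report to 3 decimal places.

PN ≈ 0.561

p₁ = P(outcome | exposed) = 353/856 = 0.41238
p₀ = P(outcome | unexposed) = 182/1006 = 0.18091
Under exogeneity and monotonicity, PN = (p₁ − p₀)/p₁.
PN = (0.41238 − 0.18091) / 0.41238 ≈ 0.5613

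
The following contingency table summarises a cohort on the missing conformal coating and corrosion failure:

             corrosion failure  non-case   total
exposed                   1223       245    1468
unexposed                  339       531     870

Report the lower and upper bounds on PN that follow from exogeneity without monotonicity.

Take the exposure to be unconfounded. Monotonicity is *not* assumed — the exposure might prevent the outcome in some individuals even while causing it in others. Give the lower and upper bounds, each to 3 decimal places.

0.532 ≤ PN ≤ 0.733

p₁ = P(outcome | exposed) = 1223/1468 = 0.83311
p₀ = P(outcome | unexposed) = 339/870 = 0.38966
Under exogeneity alone the bounds on PN are max{0,(p₁−p₀)/p₁} ≤ PN ≤ min{1,(1−p₀)/p₁}.
  lower = (p₁ − p₀)/p₁ = 0.44345 / 0.83311 ≈ 0.5323
  upper = min{1, (1 − p₀)/p₁} = 0.61034 / 0.83311 ≈ 0.7326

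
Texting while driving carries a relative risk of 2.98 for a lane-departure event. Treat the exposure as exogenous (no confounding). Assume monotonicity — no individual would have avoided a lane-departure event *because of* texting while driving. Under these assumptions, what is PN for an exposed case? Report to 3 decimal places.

PN ≈ 0.664

Under exogeneity and monotonicity, PN = (RR − 1) / RR = 1 − 1/RR.
PN = (2.98 − 1) / 2.98 = 1.98 / 2.98 ≈ 0.6644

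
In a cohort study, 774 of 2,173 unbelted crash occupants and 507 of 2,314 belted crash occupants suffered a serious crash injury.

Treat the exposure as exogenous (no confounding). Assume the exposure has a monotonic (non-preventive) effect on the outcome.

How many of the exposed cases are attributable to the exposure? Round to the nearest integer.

about 298 cases

p₁ = P(outcome | exposed) = 774/2173 = 0.35619
p₀ = P(outcome | unexposed) = 507/2314 = 0.2191
PN = (p₁ − p₀)/p₁ = (0.35619 − 0.2191) / 0.35619 ≈ 0.38488.
Attributable cases ≈ PN × (exposed cases) = 0.38488 × 774 ≈ 297.89.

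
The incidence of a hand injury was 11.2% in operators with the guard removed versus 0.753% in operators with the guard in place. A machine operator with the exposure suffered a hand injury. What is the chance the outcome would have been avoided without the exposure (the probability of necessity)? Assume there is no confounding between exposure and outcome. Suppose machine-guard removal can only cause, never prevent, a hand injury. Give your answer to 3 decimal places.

p₁ = 0.112, p₀ = 0.00753.
Under exogeneity and monotonicity, PN = (p₁ − p₀) / p₁.
PN = (0.112 − 0.00753) / 0.112 = 0.10447 / 0.112 ≈ 0.9328

PN ≈ 0.933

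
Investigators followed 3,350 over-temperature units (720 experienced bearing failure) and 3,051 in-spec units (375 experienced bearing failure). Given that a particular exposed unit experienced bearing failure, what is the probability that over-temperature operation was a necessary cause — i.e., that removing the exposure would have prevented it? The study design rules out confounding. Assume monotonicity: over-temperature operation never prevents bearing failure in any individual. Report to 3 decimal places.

p₁ = P(outcome | exposed) = 720/3350 = 0.21493
p₀ = P(outcome | unexposed) = 375/3051 = 0.12291
Under exogeneity and monotonicity, PN = (p₁ − p₀) / p₁.
PN = (0.21493 − 0.12291) / 0.21493 = 0.092015 / 0.21493 ≈ 0.4281

PN ≈ 0.428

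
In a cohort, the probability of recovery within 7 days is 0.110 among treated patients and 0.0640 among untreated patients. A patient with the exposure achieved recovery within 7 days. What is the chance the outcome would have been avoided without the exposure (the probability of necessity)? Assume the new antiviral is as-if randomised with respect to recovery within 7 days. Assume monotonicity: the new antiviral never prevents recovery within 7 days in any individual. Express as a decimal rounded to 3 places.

Let p₁ = 0.11, p₀ = 0.064.
Under exogeneity and monotonicity, PN = (p₁ − p₀) / p₁.
PN = (0.11 − 0.064) / 0.11 = 0.046 / 0.11 ≈ 0.4182

PN ≈ 0.418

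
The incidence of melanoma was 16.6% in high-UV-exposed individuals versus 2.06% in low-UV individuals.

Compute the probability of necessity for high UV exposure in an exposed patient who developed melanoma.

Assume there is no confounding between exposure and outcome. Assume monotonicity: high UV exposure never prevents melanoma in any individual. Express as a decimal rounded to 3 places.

PN ≈ 0.876

p₁ = 0.166, p₀ = 0.0206.
Under exogeneity and monotonicity, PN = (p₁ − p₀) / p₁.
PN = (0.166 − 0.0206) / 0.166 = 0.1454 / 0.166 ≈ 0.8759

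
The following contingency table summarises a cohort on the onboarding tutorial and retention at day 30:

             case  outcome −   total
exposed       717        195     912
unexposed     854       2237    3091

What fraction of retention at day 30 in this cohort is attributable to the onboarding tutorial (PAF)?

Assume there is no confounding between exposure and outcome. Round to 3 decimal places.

PAF ≈ 0.296

p₁ = P(outcome | exposed) = 717/912 = 0.78618
p₀ = P(outcome | unexposed) = 854/3091 = 0.27629
Exposure prevalence π = 912/4003 = 0.22783; overall risk P(Y=1) = 0.39246.
Under exogeneity, PAF = [P(Y=1) − p₀]/P(Y=1).
PAF = (0.39246 − 0.27629) / 0.39246 ≈ 0.2960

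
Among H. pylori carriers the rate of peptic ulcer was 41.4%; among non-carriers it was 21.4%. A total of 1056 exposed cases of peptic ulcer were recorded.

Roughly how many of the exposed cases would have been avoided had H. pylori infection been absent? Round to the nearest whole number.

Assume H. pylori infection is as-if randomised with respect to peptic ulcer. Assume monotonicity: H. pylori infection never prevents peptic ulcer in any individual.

p₁ = 0.414, p₀ = 0.214.
PN = (p₁ − p₀)/p₁ = (0.414 − 0.214) / 0.414 ≈ 0.48309.
Attributable cases ≈ PN × (exposed cases) = 0.48309 × 1056 ≈ 510.14.

about 510 cases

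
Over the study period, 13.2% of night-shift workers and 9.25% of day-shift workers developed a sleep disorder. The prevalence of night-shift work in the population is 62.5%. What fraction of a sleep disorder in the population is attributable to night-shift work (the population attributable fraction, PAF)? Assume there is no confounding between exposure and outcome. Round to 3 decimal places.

PAF ≈ 0.211

p₁ = 0.132, p₀ = 0.0925.
Overall risk P(Y=1) = π·p₁ + (1−π)·p₀ = 0.625×0.132 + 0.375×0.0925 = 0.11719.
Under exogeneity, PAF = [P(Y=1) − p₀] / P(Y=1).
PAF = (0.11719 − 0.0925) / 0.11719 ≈ 0.2107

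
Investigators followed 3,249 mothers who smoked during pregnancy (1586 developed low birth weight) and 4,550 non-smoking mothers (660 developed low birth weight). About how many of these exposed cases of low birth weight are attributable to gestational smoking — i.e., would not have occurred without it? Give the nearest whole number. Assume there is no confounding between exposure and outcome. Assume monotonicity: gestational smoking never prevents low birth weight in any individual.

about 1115 cases

p₁ = P(outcome | exposed) = 1586/3249 = 0.48815
p₀ = P(outcome | unexposed) = 660/4550 = 0.14505
PN = (p₁ − p₀)/p₁ = (0.48815 − 0.14505) / 0.48815 ≈ 0.70285.
Attributable cases ≈ PN × (exposed cases) = 0.70285 × 1586 ≈ 1114.72.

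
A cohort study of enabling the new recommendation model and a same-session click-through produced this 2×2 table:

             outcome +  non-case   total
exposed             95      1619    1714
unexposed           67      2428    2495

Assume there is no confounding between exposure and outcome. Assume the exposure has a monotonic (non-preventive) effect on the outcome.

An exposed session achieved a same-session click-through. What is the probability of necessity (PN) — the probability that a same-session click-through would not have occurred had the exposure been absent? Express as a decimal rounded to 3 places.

p₁ = P(outcome | exposed) = 95/1714 = 0.055426
p₀ = P(outcome | unexposed) = 67/2495 = 0.026854
Under exogeneity and monotonicity, PN = (p₁ − p₀) / p₁.
PN = (0.055426 − 0.026854) / 0.055426 = 0.028572 / 0.055426 ≈ 0.5155

PN ≈ 0.516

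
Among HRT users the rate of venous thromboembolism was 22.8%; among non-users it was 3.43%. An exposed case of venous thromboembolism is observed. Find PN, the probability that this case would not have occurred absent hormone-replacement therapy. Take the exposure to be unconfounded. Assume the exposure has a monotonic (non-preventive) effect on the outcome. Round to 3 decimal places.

p₁ = 0.228, p₀ = 0.0343.
Under exogeneity and monotonicity, PN = (p₁ − p₀) / p₁.
PN = (0.228 − 0.0343) / 0.228 = 0.1937 / 0.228 ≈ 0.8496

PN ≈ 0.850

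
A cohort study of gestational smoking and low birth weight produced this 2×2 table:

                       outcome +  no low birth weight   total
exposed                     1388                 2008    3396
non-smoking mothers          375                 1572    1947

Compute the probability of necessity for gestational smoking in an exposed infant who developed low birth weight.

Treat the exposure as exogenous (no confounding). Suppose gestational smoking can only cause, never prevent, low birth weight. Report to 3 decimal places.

p₁ = P(outcome | exposed) = 1388/3396 = 0.40872
p₀ = P(outcome | unexposed) = 375/1947 = 0.1926
Under exogeneity and monotonicity, PN = (p₁ − p₀)/p₁.
PN = (0.40872 − 0.1926) / 0.40872 ≈ 0.5288

PN ≈ 0.529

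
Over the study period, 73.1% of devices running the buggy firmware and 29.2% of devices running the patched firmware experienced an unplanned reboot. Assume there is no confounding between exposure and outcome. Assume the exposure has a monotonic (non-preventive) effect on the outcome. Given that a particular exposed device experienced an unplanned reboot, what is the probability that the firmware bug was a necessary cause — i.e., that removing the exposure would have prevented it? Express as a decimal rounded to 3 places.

PN ≈ 0.601

p₁ = 0.731, p₀ = 0.292.
Under exogeneity and monotonicity, PN = (p₁ − p₀) / p₁.
PN = (0.731 − 0.292) / 0.731 = 0.439 / 0.731 ≈ 0.6005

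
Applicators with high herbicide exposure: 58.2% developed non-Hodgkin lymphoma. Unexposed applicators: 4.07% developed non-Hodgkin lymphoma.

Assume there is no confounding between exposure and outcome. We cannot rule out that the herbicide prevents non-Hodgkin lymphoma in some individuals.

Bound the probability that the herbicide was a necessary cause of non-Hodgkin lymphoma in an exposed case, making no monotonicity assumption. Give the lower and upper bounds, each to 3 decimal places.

0.930 ≤ PN ≤ 1.000

p₁ = 0.582, p₀ = 0.0407.
Under exogeneity alone the bounds on PN are max{0,(p₁−p₀)/p₁} ≤ PN ≤ min{1,(1−p₀)/p₁}.
  lower = (p₁ − p₀)/p₁ = 0.5413 / 0.582 ≈ 0.9301
  upper = min{1, (1 − p₀)/p₁} = 0.9593 / 0.582 ≈ 1.6483 → capped at 1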